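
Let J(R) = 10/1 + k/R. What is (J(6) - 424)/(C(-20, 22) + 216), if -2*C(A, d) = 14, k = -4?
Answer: -1244/627 ≈ -1.9841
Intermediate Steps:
C(A, d) = -7 (C(A, d) = -½*14 = -7)
J(R) = 10 - 4/R (J(R) = 10/1 - 4/R = 10*1 - 4/R = 10 - 4/R)
(J(6) - 424)/(C(-20, 22) + 216) = ((10 - 4/6) - 424)/(-7 + 216) = ((10 - 4*⅙) - 424)/209 = ((10 - ⅔) - 424)*(1/209) = (28/3 - 424)*(1/209) = -1244/3*1/209 = -1244/627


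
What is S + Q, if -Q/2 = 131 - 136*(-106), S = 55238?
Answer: 26144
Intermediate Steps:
Q = -29094 (Q = -2*(131 - 136*(-106)) = -2*(131 + 14416) = -2*14547 = -29094)
S + Q = 55238 - 29094 = 26144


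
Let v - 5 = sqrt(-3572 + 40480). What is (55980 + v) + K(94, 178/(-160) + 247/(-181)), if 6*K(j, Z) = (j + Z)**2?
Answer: 72186674277001/1258022400 + 2*sqrt(9227) ≈ 57573.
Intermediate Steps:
v = 5 + 2*sqrt(9227) (v = 5 + sqrt(-3572 + 40480) = 5 + sqrt(36908) = 5 + 2*sqrt(9227) ≈ 197.11)
K(j, Z) = (Z + j)**2/6 (K(j, Z) = (j + Z)**2/6 = (Z + j)**2/6)
(55980 + v) + K(94, 178/(-160) + 247/(-181)) = (55980 + (5 + 2*sqrt(9227))) + ((178/(-160) + 247/(-181)) + 94)**2/6 = (55985 + 2*sqrt(9227)) + ((178*(-1/160) + 247*(-1/181)) + 94)**2/6 = (55985 + 2*sqrt(9227)) + ((-89/80 - 247/181) + 94)**2/6 = (55985 + 2*sqrt(9227)) + (-35869/14480 + 94)**2/6 = (55985 + 2*sqrt(9227)) + (1325251/14480)**2/6 = (55985 + 2*sqrt(9227)) + (1/6)*(1756290213001/209670400) = (55985 + 2*sqrt(9227)) + 1756290213001/1258022400 = 72186674277001/1258022400 + 2*sqrt(9227)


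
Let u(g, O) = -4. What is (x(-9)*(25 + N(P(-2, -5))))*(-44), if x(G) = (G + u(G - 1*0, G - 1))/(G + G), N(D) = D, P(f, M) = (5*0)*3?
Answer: -7150/9 ≈ -794.44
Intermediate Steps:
P(f, M) = 0 (P(f, M) = 0*3 = 0)
x(G) = (-4 + G)/(2*G) (x(G) = (G - 4)/(G + G) = (-4 + G)/((2*G)) = (-4 + G)*(1/(2*G)) = (-4 + G)/(2*G))
(x(-9)*(25 + N(P(-2, -5))))*(-44) = (((1/2)*(-4 - 9)/(-9))*(25 + 0))*(-44) = (((1/2)*(-1/9)*(-13))*25)*(-44) = ((13/18)*25)*(-44) = (325/18)*(-44) = -7150/9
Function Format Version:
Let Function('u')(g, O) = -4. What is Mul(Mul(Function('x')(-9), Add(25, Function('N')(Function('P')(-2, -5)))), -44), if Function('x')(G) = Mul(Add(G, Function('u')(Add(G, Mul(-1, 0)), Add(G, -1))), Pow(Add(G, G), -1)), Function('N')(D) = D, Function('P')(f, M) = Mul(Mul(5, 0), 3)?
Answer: Rational(-7150, 9) ≈ -794.44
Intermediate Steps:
Function('P')(f, M) = 0 (Function('P')(f, M) = Mul(0, 3) = 0)
Function('x')(G) = Mul(Rational(1, 2), Pow(G, -1), Add(-4, G)) (Function('x')(G) = Mul(Add(G, -4), Pow(Add(G, G), -1)) = Mul(Add(-4, G), Pow(Mul(2, G), -1)) = Mul(Add(-4, G), Mul(Rational(1, 2), Pow(G, -1))) = Mul(Rational(1, 2), Pow(G, -1), Add(-4, G)))
Mul(Mul(Function('x')(-9), Add(25, Function('N')(Function('P')(-2, -5)))), -44) = Mul(Mul(Mul(Rational(1, 2), Pow(-9, -1), Add(-4, -9)), Add(25, 0)), -44) = Mul(Mul(Mul(Rational(1, 2), Rational(-1, 9), -13), 25), -44) = Mul(Mul(Rational(13, 18), 25), -44) = Mul(Rational(325, 18), -44) = Rational(-7150, 9)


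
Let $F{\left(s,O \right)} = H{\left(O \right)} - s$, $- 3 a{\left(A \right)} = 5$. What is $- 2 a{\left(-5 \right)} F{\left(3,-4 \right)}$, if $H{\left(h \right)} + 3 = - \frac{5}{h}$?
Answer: $- \frac{95}{6} \approx -15.833$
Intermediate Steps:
$H{\left(h \right)} = -3 - \frac{5}{h}$
$a{\left(A \right)} = - \frac{5}{3}$ ($a{\left(A \right)} = \left(- \frac{1}{3}\right) 5 = - \frac{5}{3}$)
$F{\left(s,O \right)} = -3 - s - \frac{5}{O}$ ($F{\left(s,O \right)} = \left(-3 - \frac{5}{O}\right) - s = -3 - s - \frac{5}{O}$)
$- 2 a{\left(-5 \right)} F{\left(3,-4 \right)} = \left(-2\right) \left(- \frac{5}{3}\right) \left(-3 - 3 - \frac{5}{-4}\right) = \frac{10 \left(-3 - 3 - - \frac{5}{4}\right)}{3} = \frac{10 \left(-3 - 3 + \frac{5}{4}\right)}{3} = \frac{10}{3} \left(- \frac{19}{4}\right) = - \frac{95}{6}$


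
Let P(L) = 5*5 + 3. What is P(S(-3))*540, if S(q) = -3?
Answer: 15120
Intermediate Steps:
P(L) = 28 (P(L) = 25 + 3 = 28)
P(S(-3))*540 = 28*540 = 15120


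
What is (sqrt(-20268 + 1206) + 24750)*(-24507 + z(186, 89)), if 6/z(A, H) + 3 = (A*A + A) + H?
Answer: -5287281058125/8717 - 1281765105*I*sqrt(2118)/17434 ≈ -6.0655e+8 - 3.3836e+6*I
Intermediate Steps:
z(A, H) = 6/(-3 + A + H + A**2) (z(A, H) = 6/(-3 + ((A*A + A) + H)) = 6/(-3 + ((A**2 + A) + H)) = 6/(-3 + ((A + A**2) + H)) = 6/(-3 + (A + H + A**2)) = 6/(-3 + A + H + A**2))
(sqrt(-20268 + 1206) + 24750)*(-24507 + z(186, 89)) = (sqrt(-20268 + 1206) + 24750)*(-24507 + 6/(-3 + 186 + 89 + 186**2)) = (sqrt(-19062) + 24750)*(-24507 + 6/(-3 + 186 + 89 + 34596)) = (3*I*sqrt(2118) + 24750)*(-24507 + 6/34868) = (24750 + 3*I*sqrt(2118))*(-24507 + 6*(1/34868)) = (24750 + 3*I*sqrt(2118))*(-24507 + 3/17434) = (24750 + 3*I*sqrt(2118))*(-427255035/17434) = -5287281058125/8717 - 1281765105*I*sqrt(2118)/17434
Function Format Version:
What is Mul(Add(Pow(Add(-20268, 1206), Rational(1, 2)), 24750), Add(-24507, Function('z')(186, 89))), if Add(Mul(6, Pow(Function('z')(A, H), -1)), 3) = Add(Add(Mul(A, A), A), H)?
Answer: Add(Rational(-5287281058125, 8717), Mul(Rational(-1281765105, 17434), I, Pow(2118, Rational(1, 2)))) ≈ Add(-6.0655e+8, Mul(-3.3836e+6, I))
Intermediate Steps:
Function('z')(A, H) = Mul(6, Pow(Add(-3, A, H, Pow(A, 2)), -1)) (Function('z')(A, H) = Mul(6, Pow(Add(-3, Add(Add(Mul(A, A), A), H)), -1)) = Mul(6, Pow(Add(-3, Add(Add(Pow(A, 2), A), H)), -1)) = Mul(6, Pow(Add(-3, Add(Add(A, Pow(A, 2)), H)), -1)) = Mul(6, Pow(Add(-3, Add(A, H, Pow(A, 2))), -1)) = Mul(6, Pow(Add(-3, A, H, Pow(A, 2)), -1)))
Mul(Add(Pow(Add(-20268, 1206), Rational(1, 2)), 24750), Add(-24507, Function('z')(186, 89))) = Mul(Add(Pow(Add(-20268, 1206), Rational(1, 2)), 24750), Add(-24507, Mul(6, Pow(Add(-3, 186, 89, Pow(186, 2)), -1)))) = Mul(Add(Pow(-19062, Rational(1, 2)), 24750), Add(-24507, Mul(6, Pow(Add(-3, 186, 89, 34596), -1)))) = Mul(Add(Mul(3, I, Pow(2118, Rational(1, 2))), 24750), Add(-24507, Mul(6, Pow(34868, -1)))) = Mul(Add(24750, Mul(3, I, Pow(2118, Rational(1, 2)))), Add(-24507, Mul(6, Rational(1, 34868)))) = Mul(Add(24750, Mul(3, I, Pow(2118, Rational(1, 2)))), Add(-24507, Rational(3, 17434))) = Mul(Add(24750, Mul(3, I, Pow(2118, Rational(1, 2)))), Rational(-427255035, 17434)) = Add(Rational(-5287281058125, 8717), Mul(Rational(-1281765105, 17434), I, Pow(2118, Rational(1, 2))))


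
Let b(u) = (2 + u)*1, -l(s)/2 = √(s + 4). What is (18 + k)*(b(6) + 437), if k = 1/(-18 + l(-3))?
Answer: 31951/4 ≈ 7987.8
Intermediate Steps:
l(s) = -2*√(4 + s) (l(s) = -2*√(s + 4) = -2*√(4 + s))
k = -1/20 (k = 1/(-18 - 2*√(4 - 3)) = 1/(-18 - 2*√1) = 1/(-18 - 2*1) = 1/(-18 - 2) = 1/(-20) = -1/20 ≈ -0.050000)
b(u) = 2 + u
(18 + k)*(b(6) + 437) = (18 - 1/20)*((2 + 6) + 437) = 359*(8 + 437)/20 = (359/20)*445 = 31951/4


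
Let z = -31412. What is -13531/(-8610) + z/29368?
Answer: 1133224/2257665 ≈ 0.50195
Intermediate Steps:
-13531/(-8610) + z/29368 = -13531/(-8610) - 31412/29368 = -13531*(-1/8610) - 31412*1/29368 = 1933/1230 - 7853/7342 = 1133224/2257665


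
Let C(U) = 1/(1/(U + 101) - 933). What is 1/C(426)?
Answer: -491690/527 ≈ -933.00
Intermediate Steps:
C(U) = 1/(-933 + 1/(101 + U)) (C(U) = 1/(1/(101 + U) - 933) = 1/(-933 + 1/(101 + U)))
1/C(426) = 1/((-101 - 1*426)/(94232 + 933*426)) = 1/((-101 - 426)/(94232 + 397458)) = 1/(-527/491690) = -491690/527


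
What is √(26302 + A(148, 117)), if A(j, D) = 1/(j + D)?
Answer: √1847058215/265 ≈ 162.18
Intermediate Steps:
A(j, D) = 1/(D + j)
√(26302 + A(148, 117)) = √(26302 + 1/(117 + 148)) = √(26302 + 1/265) = √(6970031/265) = √1847058215/265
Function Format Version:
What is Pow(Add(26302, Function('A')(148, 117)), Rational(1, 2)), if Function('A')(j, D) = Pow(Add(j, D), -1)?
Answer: Mul(Rational(1, 265), Pow(1847058215, Rational(1, 2))) ≈ 162.18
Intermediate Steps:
Function('A')(j, D) = Pow(Add(D, j), -1)
Pow(Add(26302, Function('A')(148, 117)), Rational(1, 2)) = Pow(Add(26302, Pow(Add(117, 148), -1)), Rational(1, 2)) = Pow(Add(26302, Pow(265, -1)), Rational(1, 2)) = Pow(Add(26302, Rational(1, 265)), Rational(1, 2)) = Pow(Rational(6970031, 265), Rational(1, 2)) = Mul(Rational(1, 265), Pow(1847058215, Rational(1, 2)))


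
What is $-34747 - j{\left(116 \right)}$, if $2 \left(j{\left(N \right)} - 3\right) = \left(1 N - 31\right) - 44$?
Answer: $- \frac{69541}{2} \approx -34771.0$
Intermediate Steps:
$j{\left(N \right)} = - \frac{69}{2} + \frac{N}{2}$ ($j{\left(N \right)} = 3 + \frac{\left(1 N - 31\right) - 44}{2} = 3 + \frac{\left(N - 31\right) - 44}{2} = 3 + \frac{\left(-31 + N\right) - 44}{2} = 3 + \frac{-75 + N}{2} = 3 + \left(- \frac{75}{2} + \frac{N}{2}\right) = - \frac{69}{2} + \frac{N}{2}$)
$-34747 - j{\left(116 \right)} = -34747 - \left(- \frac{69}{2} + \frac{1}{2} \cdot 116\right) = -34747 - \left(- \frac{69}{2} + 58\right) = -34747 - \frac{47}{2} = - \frac{69541}{2}$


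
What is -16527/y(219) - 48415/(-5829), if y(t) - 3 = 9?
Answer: -31918301/23316 ≈ -1368.9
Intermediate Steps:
y(t) = 12 (y(t) = 3 + 9 = 12)
-16527/y(219) - 48415/(-5829) = -16527/12 - 48415/(-5829) = -16527*1/12 - 48415*(-1/5829) = -5509/4 + 48415/5829 = -31918301/23316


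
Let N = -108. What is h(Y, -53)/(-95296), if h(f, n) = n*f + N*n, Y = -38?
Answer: -3869/47648 ≈ -0.081200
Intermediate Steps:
h(f, n) = -108*n + f*n (h(f, n) = n*f - 108*n = f*n - 108*n = -108*n + f*n)
h(Y, -53)/(-95296) = -53*(-108 - 38)/(-95296) = -53*(-146)*(-1/95296) = 7738*(-1/95296) = -3869/47648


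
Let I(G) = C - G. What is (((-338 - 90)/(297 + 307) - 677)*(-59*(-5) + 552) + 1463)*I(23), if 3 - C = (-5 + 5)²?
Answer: 1729119700/151 ≈ 1.1451e+7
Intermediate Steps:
C = 3 (C = 3 - (-5 + 5)² = 3 - 1*0² = 3 - 1*0 = 3 + 0 = 3)
I(G) = 3 - G
(((-338 - 90)/(297 + 307) - 677)*(-59*(-5) + 552) + 1463)*I(23) = (((-338 - 90)/(297 + 307) - 677)*(-59*(-5) + 552) + 1463)*(3 - 1*23) = ((-428/604 - 677)*(295 + 552) + 1463)*(3 - 23) = ((-428*1/604 - 677)*847 + 1463)*(-20) = ((-107/151 - 677)*847 + 1463)*(-20) = (-102334/151*847 + 1463)*(-20) = (-86676898/151 + 1463)*(-20) = -86455985/151*(-20) = 1729119700/151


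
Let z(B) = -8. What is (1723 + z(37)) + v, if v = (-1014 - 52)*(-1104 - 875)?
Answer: 2111329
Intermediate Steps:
v = 2109614 (v = -1066*(-1979) = 2109614)
(1723 + z(37)) + v = (1723 - 8) + 2109614 = 1715 + 2109614 = 2111329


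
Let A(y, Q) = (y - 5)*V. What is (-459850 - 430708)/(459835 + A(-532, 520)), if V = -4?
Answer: -890558/461983 ≈ -1.9277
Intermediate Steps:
A(y, Q) = 20 - 4*y (A(y, Q) = (y - 5)*(-4) = (-5 + y)*(-4) = 20 - 4*y)
(-459850 - 430708)/(459835 + A(-532, 520)) = (-459850 - 430708)/(459835 + (20 - 4*(-532))) = -890558/(459835 + (20 + 2128)) = -890558/(459835 + 2148) = -890558/461983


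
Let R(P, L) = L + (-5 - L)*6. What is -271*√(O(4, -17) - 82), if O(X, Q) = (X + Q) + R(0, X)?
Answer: -271*I*√145 ≈ -3263.3*I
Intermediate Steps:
R(P, L) = -30 - 5*L (R(P, L) = L + (-30 - 6*L) = -30 - 5*L)
O(X, Q) = -30 + Q - 4*X (O(X, Q) = (X + Q) + (-30 - 5*X) = (Q + X) + (-30 - 5*X) = -30 + Q - 4*X)
-271*√(O(4, -17) - 82) = -271*√((-30 - 17 - 4*4) - 82) = -271*√((-30 - 17 - 16) - 82) = -271*√(-63 - 82) = -271*I*√145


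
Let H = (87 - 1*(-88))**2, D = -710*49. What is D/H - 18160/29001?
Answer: -6388142/3625125 ≈ -1.7622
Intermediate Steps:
D = -34790
H = 30625 (H = (87 + 88)**2 = 175**2 = 30625)
D/H - 18160/29001 = -34790/30625 - 18160/29001 = -34790*1/30625 - 18160*1/29001 = -142/125 - 18160/29001 = -6388142/3625125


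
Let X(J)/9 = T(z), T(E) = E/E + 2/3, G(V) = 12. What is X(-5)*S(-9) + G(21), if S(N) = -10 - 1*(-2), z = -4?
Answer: -108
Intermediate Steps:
T(E) = 5/3 (T(E) = 1 + 2*(⅓) = 1 + ⅔ = 5/3)
X(J) = 15 (X(J) = 9*(5/3) = 15)
S(N) = -8 (S(N) = -10 + 2 = -8)
X(-5)*S(-9) + G(21) = 15*(-8) + 12 = -120 + 12 = -108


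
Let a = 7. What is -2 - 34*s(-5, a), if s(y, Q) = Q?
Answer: -240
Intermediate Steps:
-2 - 34*s(-5, a) = -2 - 34*7 = -2 - 238 = -240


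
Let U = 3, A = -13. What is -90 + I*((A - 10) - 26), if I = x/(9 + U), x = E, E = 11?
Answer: -1619/12 ≈ -134.92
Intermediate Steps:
x = 11
I = 11/12 (I = 11/(9 + 3) = 11/12 ≈ 0.91667)
-90 + I*((A - 10) - 26) = -90 + 11*((-13 - 10) - 26)/12 = -90 + 11*(-23 - 26)/12 = -90 + (11/12)*(-49) = -90 - 539/12 = -1619/12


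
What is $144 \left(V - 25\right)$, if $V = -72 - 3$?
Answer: $-14400$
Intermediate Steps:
$V = -75$ ($V = -72 - 3 = -75$)
$144 \left(V - 25\right) = 144 \left(-75 - 25\right) = 144 \left(-100\right) = -14400$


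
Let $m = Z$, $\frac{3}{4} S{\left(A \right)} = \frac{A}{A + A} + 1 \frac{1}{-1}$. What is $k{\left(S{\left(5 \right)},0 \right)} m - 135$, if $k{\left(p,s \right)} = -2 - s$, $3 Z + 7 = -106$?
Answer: $- \frac{179}{3} \approx -59.667$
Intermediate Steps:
$Z = - \frac{113}{3}$ ($Z = - \frac{7}{3} + \frac{1}{3} \left(-106\right) = - \frac{7}{3} - \frac{106}{3} = - \frac{113}{3} \approx -37.667$)
$S{\left(A \right)} = - \frac{2}{3}$ ($S{\left(A \right)} = \frac{4 \left(\frac{A}{A + A} + 1 \frac{1}{-1}\right)}{3} = \frac{4 \left(\frac{A}{2 A} + 1 \left(-1\right)\right)}{3} = \frac{4 \left(A \frac{1}{2 A} - 1\right)}{3} = \frac{4 \left(\frac{1}{2} - 1\right)}{3} = \frac{4}{3} \left(- \frac{1}{2}\right) = - \frac{2}{3}$)
$m = - \frac{113}{3} \approx -37.667$
$k{\left(S{\left(5 \right)},0 \right)} m - 135 = \left(-2 - 0\right) \left(- \frac{113}{3}\right) - 135 = \left(-2 + 0\right) \left(- \frac{113}{3}\right) - 135 = \left(-2\right) \left(- \frac{113}{3}\right) - 135 = \frac{226}{3} - 135 = - \frac{179}{3}$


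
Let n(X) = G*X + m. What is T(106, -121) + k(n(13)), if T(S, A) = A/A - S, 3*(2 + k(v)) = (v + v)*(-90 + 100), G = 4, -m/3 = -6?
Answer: 1079/3 ≈ 359.67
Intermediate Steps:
m = 18 (m = -3*(-6) = 18)
n(X) = 18 + 4*X (n(X) = 4*X + 18 = 18 + 4*X)
k(v) = -2 + 20*v/3 (k(v) = -2 + ((v + v)*(-90 + 100))/3 = -2 + ((2*v)*10)/3 = -2 + (20*v)/3 = -2 + 20*v/3)
T(S, A) = 1 - S
T(106, -121) + k(n(13)) = (1 - 1*106) + (-2 + 20*(18 + 4*13)/3) = (1 - 106) + (-2 + 20*(18 + 52)/3) = -105 + (-2 + (20/3)*70) = -105 + (-2 + 1400/3) = -105 + 1394/3 = 1079/3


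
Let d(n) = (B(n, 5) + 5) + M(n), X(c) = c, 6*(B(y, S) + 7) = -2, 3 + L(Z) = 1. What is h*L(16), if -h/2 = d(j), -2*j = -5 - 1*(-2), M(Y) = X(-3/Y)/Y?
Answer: -44/3 ≈ -14.667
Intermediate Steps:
L(Z) = -2 (L(Z) = -3 + 1 = -2)
B(y, S) = -22/3 (B(y, S) = -7 + (⅙)*(-2) = -7 - ⅓ = -22/3)
M(Y) = -3/Y² (M(Y) = (-3/Y)/Y = -3/Y²)
j = 3/2 (j = -(-5 - 1*(-2))/2 = -(-5 + 2)/2 = -½*(-3) = 3/2 ≈ 1.5000)
d(n) = -7/3 - 3/n² (d(n) = (-22/3 + 5) - 3/n² = -7/3 - 3/n²)
h = 22/3 (h = -2*(-7/3 - 3/(3/2)²) = -2*(-7/3 - 3*4/9) = -2*(-7/3 - 4/3) = -2*(-11/3) = 22/3 ≈ 7.3333)
h*L(16) = (22/3)*(-2) = -44/3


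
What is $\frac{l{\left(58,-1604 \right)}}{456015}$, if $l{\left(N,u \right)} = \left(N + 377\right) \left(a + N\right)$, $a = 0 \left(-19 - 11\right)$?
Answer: $\frac{1682}{30401} \approx 0.055327$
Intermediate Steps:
$a = 0$ ($a = 0 \left(-30\right) = 0$)
$l{\left(N,u \right)} = N \left(377 + N\right)$ ($l{\left(N,u \right)} = \left(N + 377\right) \left(0 + N\right) = \left(377 + N\right) N = N \left(377 + N\right)$)
$\frac{l{\left(58,-1604 \right)}}{456015} = \frac{58 \left(377 + 58\right)}{456015} = 58 \cdot 435 \cdot \frac{1}{456015} = 25230 \cdot \frac{1}{456015} = \frac{1682}{30401}$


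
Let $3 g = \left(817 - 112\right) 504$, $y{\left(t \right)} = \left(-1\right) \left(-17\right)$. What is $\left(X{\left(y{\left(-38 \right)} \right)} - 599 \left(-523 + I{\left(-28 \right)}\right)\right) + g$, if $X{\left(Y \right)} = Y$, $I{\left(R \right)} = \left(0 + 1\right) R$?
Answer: $448506$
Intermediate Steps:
$y{\left(t \right)} = 17$
$I{\left(R \right)} = R$ ($I{\left(R \right)} = 1 R = R$)
$g = 118440$ ($g = \frac{\left(817 - 112\right) 504}{3} = \frac{705 \cdot 504}{3} = \frac{1}{3} \cdot 355320 = 118440$)
$\left(X{\left(y{\left(-38 \right)} \right)} - 599 \left(-523 + I{\left(-28 \right)}\right)\right) + g = \left(17 - 599 \left(-523 - 28\right)\right) + 118440 = \left(17 - -330049\right) + 118440 = \left(17 + 330049\right) + 118440 = 330066 + 118440 = 448506$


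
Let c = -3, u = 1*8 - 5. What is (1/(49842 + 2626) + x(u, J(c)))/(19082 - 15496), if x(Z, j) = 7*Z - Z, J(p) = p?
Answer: 944425/188150248 ≈ 0.0050195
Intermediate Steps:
u = 3 (u = 8 - 5 = 3)
x(Z, j) = 6*Z
(1/(49842 + 2626) + x(u, J(c)))/(19082 - 15496) = (1/(49842 + 2626) + 6*3)/(19082 - 15496) = (1/52468 + 18)/3586 = (1/52468 + 18)*(1/3586) = (944425/52468)*(1/3586) = 944425/188150248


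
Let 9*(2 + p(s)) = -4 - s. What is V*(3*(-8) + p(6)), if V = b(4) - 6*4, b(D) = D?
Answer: 4880/9 ≈ 542.22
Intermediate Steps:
p(s) = -22/9 - s/9 (p(s) = -2 + (-4 - s)/9 = -2 + (-4/9 - s/9) = -22/9 - s/9)
V = -20 (V = 4 - 6*4 = 4 - 24 = -20)
V*(3*(-8) + p(6)) = -20*(3*(-8) + (-22/9 - 1/9*6)) = -20*(-24 + (-22/9 - 2/3)) = -20*(-24 - 28/9) = -20*(-244/9) = 4880/9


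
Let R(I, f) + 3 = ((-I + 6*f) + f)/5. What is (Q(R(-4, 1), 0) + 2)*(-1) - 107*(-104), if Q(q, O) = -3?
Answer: 11129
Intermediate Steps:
R(I, f) = -3 - I/5 + 7*f/5 (R(I, f) = -3 + ((-I + 6*f) + f)/5 = -3 + (-I + 7*f)*(⅕) = -3 + (-I/5 + 7*f/5) = -3 - I/5 + 7*f/5)
(Q(R(-4, 1), 0) + 2)*(-1) - 107*(-104) = (-3 + 2)*(-1) - 107*(-104) = -1*(-1) + 11128 = 1 + 11128 = 11129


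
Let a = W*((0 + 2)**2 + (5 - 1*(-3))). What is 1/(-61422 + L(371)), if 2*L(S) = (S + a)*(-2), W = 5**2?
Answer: -1/62093 ≈ -1.6105e-5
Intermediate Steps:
W = 25
a = 300 (a = 25*((0 + 2)**2 + (5 - 1*(-3))) = 25*(2**2 + (5 + 3)) = 25*(4 + 8) = 25*12 = 300)
L(S) = -300 - S (L(S) = ((S + 300)*(-2))/2 = ((300 + S)*(-2))/2 = (-600 - 2*S)/2 = -300 - S)
1/(-61422 + L(371)) = 1/(-61422 + (-300 - 1*371)) = 1/(-61422 + (-300 - 371)) = 1/(-61422 - 671) = 1/(-62093) = -1/62093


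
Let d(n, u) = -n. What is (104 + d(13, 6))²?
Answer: 8281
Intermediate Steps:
(104 + d(13, 6))² = (104 - 1*13)² = (104 - 13)² = 91² = 8281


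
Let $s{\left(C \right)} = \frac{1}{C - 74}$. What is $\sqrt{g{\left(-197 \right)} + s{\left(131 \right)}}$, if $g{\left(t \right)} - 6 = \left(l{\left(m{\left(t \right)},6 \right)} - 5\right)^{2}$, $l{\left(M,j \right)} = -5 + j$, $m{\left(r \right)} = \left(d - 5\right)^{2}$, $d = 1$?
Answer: $\frac{\sqrt{71535}}{57} \approx 4.6923$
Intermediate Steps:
$m{\left(r \right)} = 16$ ($m{\left(r \right)} = \left(1 - 5\right)^{2} = \left(-4\right)^{2} = 16$)
$s{\left(C \right)} = \frac{1}{-74 + C}$
$g{\left(t \right)} = 22$ ($g{\left(t \right)} = 6 + \left(\left(-5 + 6\right) - 5\right)^{2} = 6 + \left(1 - 5\right)^{2} = 6 + \left(-4\right)^{2} = 6 + 16 = 22$)
$\sqrt{g{\left(-197 \right)} + s{\left(131 \right)}} = \sqrt{22 + \frac{1}{-74 + 131}} = \sqrt{22 + \frac{1}{57}} = \sqrt{\frac{1255}{57}} = \frac{\sqrt{71535}}{57}$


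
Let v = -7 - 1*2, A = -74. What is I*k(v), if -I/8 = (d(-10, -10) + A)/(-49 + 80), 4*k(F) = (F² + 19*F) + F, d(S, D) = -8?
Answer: -16236/31 ≈ -523.74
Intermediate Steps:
v = -9 (v = -7 - 2 = -9)
k(F) = 5*F + F²/4 (k(F) = ((F² + 19*F) + F)/4 = (F² + 20*F)/4 = 5*F + F²/4)
I = 656/31 (I = -8*(-8 - 74)/(-49 + 80) = -(-656)/31 = -8*(-82/31) = 656/31 ≈ 21.161)
I*k(v) = 656*((¼)*(-9)*(20 - 9))/31 = 656*((¼)*(-9)*11)/31 = (656/31)*(-99/4) = -16236/31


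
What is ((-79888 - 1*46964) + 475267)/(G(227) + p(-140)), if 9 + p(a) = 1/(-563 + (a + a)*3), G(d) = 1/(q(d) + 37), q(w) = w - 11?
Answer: -5377088695/138847 ≈ -38727.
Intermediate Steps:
q(w) = -11 + w
G(d) = 1/(26 + d) (G(d) = 1/((-11 + d) + 37) = 1/(26 + d))
p(a) = -9 + 1/(-563 + 6*a) (p(a) = -9 + 1/(-563 + (a + a)*3) = -9 + 1/(-563 + (2*a)*3) = -9 + 1/(-563 + 6*a))
((-79888 - 1*46964) + 475267)/(G(227) + p(-140)) = ((-79888 - 1*46964) + 475267)/(1/(26 + 227) + 2*(2534 - 27*(-140))/(-563 + 6*(-140))) = ((-79888 - 46964) + 475267)/(1/253 + 2*(2534 + 3780)/(-563 - 840)) = (-126852 + 475267)/(1/253 + 2*6314/(-1403)) = 348415/(1/253 + 2*(-1/1403)*6314) = 348415/(1/253 - 12628/1403) = 348415/(-138847/15433) = 348415*(-15433/138847) = -5377088695/138847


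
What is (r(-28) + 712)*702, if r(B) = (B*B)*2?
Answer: 1600560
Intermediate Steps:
r(B) = 2*B**2 (r(B) = B**2*2 = 2*B**2)
(r(-28) + 712)*702 = (2*(-28)**2 + 712)*702 = (2*784 + 712)*702 = (1568 + 712)*702 = 2280*702 = 1600560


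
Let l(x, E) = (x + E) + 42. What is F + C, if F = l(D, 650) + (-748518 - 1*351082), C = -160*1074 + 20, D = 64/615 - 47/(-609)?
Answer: -158644014533/124845 ≈ -1.2707e+6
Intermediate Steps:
D = 22627/124845 (D = 64*(1/615) - 47*(-1/609) = 64/615 + 47/609 = 22627/124845 ≈ 0.18124)
l(x, E) = 42 + E + x (l(x, E) = (E + x) + 42 = 42 + E + x)
C = -171820 (C = -171840 + 20 = -171820)
F = -137193146633/124845 (F = (42 + 650 + 22627/124845) + (-748518 - 1*351082) = 86415367/124845 + (-748518 - 351082) = 86415367/124845 - 1099600 = -137193146633/124845 ≈ -1.0989e+6)
F + C = -137193146633/124845 - 171820 = -158644014533/124845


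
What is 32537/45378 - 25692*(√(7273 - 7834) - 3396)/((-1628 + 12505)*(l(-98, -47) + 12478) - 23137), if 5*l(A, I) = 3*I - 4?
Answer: 697020154469/511957001034 - 2141*I*√561/11282053 ≈ 1.3615 - 0.0044948*I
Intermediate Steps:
l(A, I) = -⅘ + 3*I/5 (l(A, I) = (3*I - 4)/5 = (-4 + 3*I)/5 = -⅘ + 3*I/5)
32537/45378 - 25692*(√(7273 - 7834) - 3396)/((-1628 + 12505)*(l(-98, -47) + 12478) - 23137) = 32537/45378 - 25692*(√(7273 - 7834) - 3396)/((-1628 + 12505)*((-⅘ + (⅗)*(-47)) + 12478) - 23137) = 32537*(1/45378) - 25692*(√(-561) - 3396)/(10877*((-⅘ - 141/5) + 12478) - 23137) = 32537/45378 - 25692*(I*√561 - 3396)/(10877*(-29 + 12478) - 23137) = 32537/45378 - 25692*(-3396 + I*√561)/(10877*12449 - 23137) = 32537/45378 - 25692*(-3396 + I*√561)/(135407773 - 23137) = 32537/45378 - (-7270836/11282053 + 2141*I*√561/11282053) = 32537/45378 - 25692*(-283/11282053 + I*√561/135384636) = 32537/45378 + (7270836/11282053 - 2141*I*√561/11282053) = 697020154469/511957001034 - 2141*I*√561/11282053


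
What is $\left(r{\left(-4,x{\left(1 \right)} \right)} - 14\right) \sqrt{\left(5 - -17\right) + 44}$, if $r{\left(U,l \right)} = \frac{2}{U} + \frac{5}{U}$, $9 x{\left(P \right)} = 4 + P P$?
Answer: $- \frac{63 \sqrt{66}}{4} \approx -127.95$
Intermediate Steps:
$x{\left(P \right)} = \frac{4}{9} + \frac{P^{2}}{9}$ ($x{\left(P \right)} = \frac{4 + P P}{9} = \frac{4 + P^{2}}{9} = \frac{4}{9} + \frac{P^{2}}{9}$)
$r{\left(U,l \right)} = \frac{7}{U}$
$\left(r{\left(-4,x{\left(1 \right)} \right)} - 14\right) \sqrt{\left(5 - -17\right) + 44} = \left(\frac{7}{-4} - 14\right) \sqrt{\left(5 - -17\right) + 44} = \left(7 \left(- \frac{1}{4}\right) + \left(-17 + 3\right)\right) \sqrt{\left(5 + 17\right) + 44} = \left(- \frac{7}{4} - 14\right) \sqrt{22 + 44} = - \frac{63 \sqrt{66}}{4}$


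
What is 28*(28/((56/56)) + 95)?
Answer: 3444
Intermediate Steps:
28*(28/((56/56)) + 95) = 28*(28/((56*(1/56))) + 95) = 28*(28/1 + 95) = 28*(28*1 + 95) = 28*(28 + 95) = 28*123 = 3444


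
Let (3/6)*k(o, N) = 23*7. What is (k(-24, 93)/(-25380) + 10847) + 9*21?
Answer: 140046679/12690 ≈ 11036.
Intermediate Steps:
k(o, N) = 322 (k(o, N) = 2*(23*7) = 2*161 = 322)
(k(-24, 93)/(-25380) + 10847) + 9*21 = (322/(-25380) + 10847) + 9*21 = (322*(-1/25380) + 10847) + 189 = (-161/12690 + 10847) + 189 = 137648269/12690 + 189 = 140046679/12690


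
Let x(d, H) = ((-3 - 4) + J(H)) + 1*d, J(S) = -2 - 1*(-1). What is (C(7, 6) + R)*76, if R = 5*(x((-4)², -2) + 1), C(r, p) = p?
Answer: 3876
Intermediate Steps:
J(S) = -1 (J(S) = -2 + 1 = -1)
x(d, H) = -8 + d (x(d, H) = ((-3 - 4) - 1) + 1*d = (-7 - 1) + d = -8 + d)
R = 45 (R = 5*((-8 + (-4)²) + 1) = 5*((-8 + 16) + 1) = 5*(8 + 1) = 5*9 = 45)
(C(7, 6) + R)*76 = (6 + 45)*76 = 51*76 = 3876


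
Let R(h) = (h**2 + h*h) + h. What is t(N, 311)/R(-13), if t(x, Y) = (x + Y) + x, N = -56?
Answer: 199/325 ≈ 0.61231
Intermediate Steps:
t(x, Y) = Y + 2*x (t(x, Y) = (Y + x) + x = Y + 2*x)
R(h) = h + 2*h**2 (R(h) = (h**2 + h**2) + h = 2*h**2 + h = h + 2*h**2)
t(N, 311)/R(-13) = (311 + 2*(-56))/((-13*(1 + 2*(-13)))) = (311 - 112)/((-13*(1 - 26))) = 199/((-13*(-25))) = 199/325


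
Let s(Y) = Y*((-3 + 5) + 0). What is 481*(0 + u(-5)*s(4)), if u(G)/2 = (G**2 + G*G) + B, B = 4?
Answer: 415584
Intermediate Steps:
u(G) = 8 + 4*G**2 (u(G) = 2*((G**2 + G*G) + 4) = 2*((G**2 + G**2) + 4) = 2*(2*G**2 + 4) = 2*(4 + 2*G**2) = 8 + 4*G**2)
s(Y) = 2*Y (s(Y) = Y*(2 + 0) = Y*2 = 2*Y)
481*(0 + u(-5)*s(4)) = 481*(0 + (8 + 4*(-5)**2)*(2*4)) = 481*(0 + (8 + 4*25)*8) = 481*(0 + (8 + 100)*8) = 481*(0 + 108*8) = 481*(0 + 864) = 481*864 = 415584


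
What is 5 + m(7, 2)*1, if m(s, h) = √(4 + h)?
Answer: 5 + √6 ≈ 7.4495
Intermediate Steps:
5 + m(7, 2)*1 = 5 + √(4 + 2)*1 = 5 + √6*1 = 5 + √6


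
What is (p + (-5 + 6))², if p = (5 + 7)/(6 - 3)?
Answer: 25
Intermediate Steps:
p = 4 (p = 12/3 = 12*(⅓) = 4)
(p + (-5 + 6))² = (4 + (-5 + 6))² = (4 + 1)² = 5² = 25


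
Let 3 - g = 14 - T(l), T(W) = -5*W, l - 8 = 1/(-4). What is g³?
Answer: -7880599/64 ≈ -1.2313e+5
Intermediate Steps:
l = 31/4 (l = 8 + 1/(-4) = 8 - ¼ = 31/4 ≈ 7.7500)
g = -199/4 (g = 3 - (14 - (-5)*31/4) = 3 - (14 - 1*(-155/4)) = 3 - (14 + 155/4) = 3 - 1*211/4 = 3 - 211/4 = -199/4 ≈ -49.750)
g³ = (-199/4)³ = -7880599/64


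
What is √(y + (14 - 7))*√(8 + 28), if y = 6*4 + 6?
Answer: 6*√37 ≈ 36.497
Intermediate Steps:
y = 30 (y = 24 + 6 = 30)
√(y + (14 - 7))*√(8 + 28) = √(30 + (14 - 7))*√(8 + 28) = √(30 + 7)*√36 = √37*6 = 6*√37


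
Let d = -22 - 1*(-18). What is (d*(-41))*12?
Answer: 1968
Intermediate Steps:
d = -4 (d = -22 + 18 = -4)
(d*(-41))*12 = -4*(-41)*12 = 164*12 = 1968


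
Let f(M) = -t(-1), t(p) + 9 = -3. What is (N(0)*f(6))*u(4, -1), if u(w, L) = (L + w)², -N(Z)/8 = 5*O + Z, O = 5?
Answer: -21600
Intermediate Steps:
N(Z) = -200 - 8*Z (N(Z) = -8*(5*5 + Z) = -8*(25 + Z) = -200 - 8*Z)
t(p) = -12 (t(p) = -9 - 3 = -12)
f(M) = 12 (f(M) = -1*(-12) = 12)
(N(0)*f(6))*u(4, -1) = ((-200 - 8*0)*12)*(-1 + 4)² = ((-200 + 0)*12)*3² = -200*12*9 = -2400*9 = -21600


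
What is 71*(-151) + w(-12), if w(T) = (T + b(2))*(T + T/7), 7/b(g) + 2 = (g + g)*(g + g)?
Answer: -73943/7 ≈ -10563.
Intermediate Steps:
b(g) = 7/(-2 + 4*g²) (b(g) = 7/(-2 + (g + g)*(g + g)) = 7/(-2 + (2*g)*(2*g)) = 7/(-2 + 4*g²))
w(T) = 8*T*(½ + T)/7 (w(T) = (T + 7/(2*(-1 + 2*2²)))*(T + T/7) = (T + 7/(2*(-1 + 2*4)))*(T + T*(⅐)) = (T + 7/(2*(-1 + 8)))*(T + T/7) = (T + (7/2)/7)*(8*T/7) = (T + (7/2)*(⅐))*(8*T/7) = (T + ½)*(8*T/7) = (½ + T)*(8*T/7) = 8*T*(½ + T)/7)
71*(-151) + w(-12) = 71*(-151) + (4/7)*(-12)*(1 + 2*(-12)) = -10721 + (4/7)*(-12)*(1 - 24) = -10721 + (4/7)*(-12)*(-23) = -10721 + 1104/7 = -73943/7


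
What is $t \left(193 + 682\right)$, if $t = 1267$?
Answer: $1108625$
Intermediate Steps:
$t \left(193 + 682\right) = 1267 \left(193 + 682\right) = 1267 \cdot 875 = 1108625$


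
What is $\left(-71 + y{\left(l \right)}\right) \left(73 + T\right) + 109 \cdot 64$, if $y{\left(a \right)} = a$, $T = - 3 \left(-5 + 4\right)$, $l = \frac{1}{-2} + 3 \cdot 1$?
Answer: $1770$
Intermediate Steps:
$l = \frac{5}{2}$ ($l = - \frac{1}{2} + 3 = \frac{5}{2} \approx 2.5$)
$T = 3$ ($T = \left(-3\right) \left(-1\right) = 3$)
$\left(-71 + y{\left(l \right)}\right) \left(73 + T\right) + 109 \cdot 64 = \left(-71 + \frac{5}{2}\right) \left(73 + 3\right) + 109 \cdot 64 = \left(- \frac{137}{2}\right) 76 + 6976 = -5206 + 6976 = 1770$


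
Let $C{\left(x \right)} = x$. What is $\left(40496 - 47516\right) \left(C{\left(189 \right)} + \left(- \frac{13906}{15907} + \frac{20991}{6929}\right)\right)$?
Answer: $- \frac{11377289230200}{8478431} \approx -1.3419 \cdot 10^{6}$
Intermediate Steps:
$\left(40496 - 47516\right) \left(C{\left(189 \right)} + \left(- \frac{13906}{15907} + \frac{20991}{6929}\right)\right) = \left(40496 - 47516\right) \left(189 + \left(- \frac{13906}{15907} + \frac{20991}{6929}\right)\right) = - 7020 \left(189 + \left(\left(-13906\right) \frac{1}{15907} + 20991 \cdot \frac{1}{6929}\right)\right) = - 7020 \left(189 + \left(- \frac{13906}{15907} + \frac{20991}{6929}\right)\right) = - 7020 \left(189 + \frac{237549163}{110219603}\right) = \left(-7020\right) \frac{21069054130}{110219603} = - \frac{11377289230200}{8478431}$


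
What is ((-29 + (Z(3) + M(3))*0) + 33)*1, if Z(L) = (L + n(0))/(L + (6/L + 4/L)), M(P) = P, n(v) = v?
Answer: 4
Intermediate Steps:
Z(L) = L/(L + 10/L) (Z(L) = (L + 0)/(L + (6/L + 4/L)) = L/(L + 10/L))
((-29 + (Z(3) + M(3))*0) + 33)*1 = ((-29 + (3²/(10 + 3²) + 3)*0) + 33)*1 = ((-29 + (9/(10 + 9) + 3)*0) + 33)*1 = ((-29 + (9/19 + 3)*0) + 33)*1 = ((-29 + (66/19)*0) + 33)*1 = ((-29 + 0) + 33)*1 = (-29 + 33)*1 = 4*1 = 4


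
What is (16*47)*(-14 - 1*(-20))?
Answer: 4512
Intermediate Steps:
(16*47)*(-14 - 1*(-20)) = 752*(-14 + 20) = 752*6 = 4512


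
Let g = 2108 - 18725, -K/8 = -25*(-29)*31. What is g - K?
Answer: 163183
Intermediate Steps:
K = -179800 (K = -8*(-25*(-29))*31 = -5800*31 = -8*22475 = -179800)
g = -16617
g - K = -16617 - 1*(-179800) = -16617 + 179800 = 163183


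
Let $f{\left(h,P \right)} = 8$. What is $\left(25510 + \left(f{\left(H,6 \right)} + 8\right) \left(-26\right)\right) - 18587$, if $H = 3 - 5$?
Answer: $6507$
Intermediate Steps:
$H = -2$ ($H = 3 - 5 = -2$)
$\left(25510 + \left(f{\left(H,6 \right)} + 8\right) \left(-26\right)\right) - 18587 = \left(25510 + \left(8 + 8\right) \left(-26\right)\right) - 18587 = \left(25510 + 16 \left(-26\right)\right) - 18587 = \left(25510 - 416\right) - 18587 = 25094 - 18587 = 6507$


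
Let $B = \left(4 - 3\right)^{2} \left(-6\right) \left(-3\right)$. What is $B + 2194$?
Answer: $2212$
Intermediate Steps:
$B = 18$ ($B = 1^{2} \left(-6\right) \left(-3\right) = 1 \left(-6\right) \left(-3\right) = \left(-6\right) \left(-3\right) = 18$)
$B + 2194 = 18 + 2194 = 2212$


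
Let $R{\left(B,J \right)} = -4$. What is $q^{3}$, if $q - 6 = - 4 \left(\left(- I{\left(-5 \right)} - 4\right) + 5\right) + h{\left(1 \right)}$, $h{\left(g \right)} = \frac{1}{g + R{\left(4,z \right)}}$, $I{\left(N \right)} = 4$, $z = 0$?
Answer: $\frac{148877}{27} \approx 5514.0$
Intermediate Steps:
$h{\left(g \right)} = \frac{1}{-4 + g}$ ($h{\left(g \right)} = \frac{1}{g - 4} = \frac{1}{-4 + g}$)
$q = \frac{53}{3}$ ($q = 6 - \left(- \frac{1}{-4 + 1} + 4 \left(\left(\left(-1\right) 4 - 4\right) + 5\right)\right) = 6 - \left(\frac{1}{3} + 4 \left(\left(-4 - 4\right) + 5\right)\right) = 6 - \left(\frac{1}{3} + 4 \left(-8 + 5\right)\right) = 6 - - \frac{35}{3} = 6 + \left(12 - \frac{1}{3}\right) = 6 + \frac{35}{3} = \frac{53}{3} \approx 17.667$)
$q^{3} = \left(\frac{53}{3}\right)^{3} = \frac{148877}{27}$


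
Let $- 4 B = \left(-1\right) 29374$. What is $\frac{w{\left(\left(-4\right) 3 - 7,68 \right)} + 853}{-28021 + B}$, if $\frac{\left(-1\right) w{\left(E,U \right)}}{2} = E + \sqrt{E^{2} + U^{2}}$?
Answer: $- \frac{198}{4595} + \frac{4 \sqrt{4985}}{41355} \approx -0.036261$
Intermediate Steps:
$B = \frac{14687}{2}$ ($B = - \frac{\left(-1\right) 29374}{4} = \left(- \frac{1}{4}\right) \left(-29374\right) = \frac{14687}{2} \approx 7343.5$)
$w{\left(E,U \right)} = - 2 E - 2 \sqrt{E^{2} + U^{2}}$ ($w{\left(E,U \right)} = - 2 \left(E + \sqrt{E^{2} + U^{2}}\right) = - 2 E - 2 \sqrt{E^{2} + U^{2}}$)
$\frac{w{\left(\left(-4\right) 3 - 7,68 \right)} + 853}{-28021 + B} = \frac{\left(- 2 \left(\left(-4\right) 3 - 7\right) - 2 \sqrt{\left(\left(-4\right) 3 - 7\right)^{2} + 68^{2}}\right) + 853}{-28021 + \frac{14687}{2}} = \frac{\left(- 2 \left(-12 - 7\right) - 2 \sqrt{\left(-12 - 7\right)^{2} + 4624}\right) + 853}{- \frac{41355}{2}} = \left(\left(\left(-2\right) \left(-19\right) - 2 \sqrt{\left(-19\right)^{2} + 4624}\right) + 853\right) \left(- \frac{2}{41355}\right) = \left(\left(38 - 2 \sqrt{361 + 4624}\right) + 853\right) \left(- \frac{2}{41355}\right) = \left(\left(38 - 2 \sqrt{4985}\right) + 853\right) \left(- \frac{2}{41355}\right) = \left(891 - 2 \sqrt{4985}\right) \left(- \frac{2}{41355}\right) = - \frac{198}{4595} + \frac{4 \sqrt{4985}}{41355}$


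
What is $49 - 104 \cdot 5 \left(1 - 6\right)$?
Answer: $2649$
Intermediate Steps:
$49 - 104 \cdot 5 \left(1 - 6\right) = 49 - 104 \cdot 5 \left(-5\right) = 49 - -2600 = 49 + 2600 = 2649$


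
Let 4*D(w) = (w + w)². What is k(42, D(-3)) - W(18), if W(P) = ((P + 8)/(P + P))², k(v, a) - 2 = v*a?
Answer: 122951/324 ≈ 379.48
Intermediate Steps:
D(w) = w² (D(w) = (w + w)²/4 = (2*w)²/4 = (4*w²)/4 = w²)
k(v, a) = 2 + a*v (k(v, a) = 2 + v*a = 2 + a*v)
W(P) = (8 + P)²/(4*P²) (W(P) = ((8 + P)/((2*P)))² = ((8 + P)*(1/(2*P)))² = ((8 + P)/(2*P))² = (8 + P)²/(4*P²))
k(42, D(-3)) - W(18) = (2 + (-3)²*42) - (8 + 18)²/(4*18²) = (2 + 9*42) - 26²/(4*324) = (2 + 378) - 676/(4*324) = 380 - 1*169/324 = 380 - 169/324 = 122951/324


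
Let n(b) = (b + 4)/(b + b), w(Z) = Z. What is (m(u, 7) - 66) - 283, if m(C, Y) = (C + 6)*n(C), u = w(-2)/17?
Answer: -7583/17 ≈ -446.06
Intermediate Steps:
n(b) = (4 + b)/(2*b) (n(b) = (4 + b)/((2*b)) = (4 + b)*(1/(2*b)) = (4 + b)/(2*b))
u = -2/17 ≈ -0.11765
m(C, Y) = (4 + C)*(6 + C)/(2*C) (m(C, Y) = (C + 6)*((4 + C)/(2*C)) = (6 + C)*((4 + C)/(2*C)) = (4 + C)*(6 + C)/(2*C))
(m(u, 7) - 66) - 283 = ((5 + (½)*(-2/17) + 12/(-2/17)) - 66) - 283 = ((5 - 1/17 + 12*(-17/2)) - 66) - 283 = ((5 - 1/17 - 102) - 66) - 283 = (-1650/17 - 66) - 283 = -2772/17 - 283 = -7583/17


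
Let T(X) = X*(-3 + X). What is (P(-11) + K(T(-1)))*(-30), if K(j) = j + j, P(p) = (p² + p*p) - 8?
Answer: -7260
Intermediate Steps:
P(p) = -8 + 2*p² (P(p) = (p² + p²) - 8 = 2*p² - 8 = -8 + 2*p²)
K(j) = 2*j
(P(-11) + K(T(-1)))*(-30) = ((-8 + 2*(-11)²) + 2*(-(-3 - 1)))*(-30) = ((-8 + 2*121) + 2*(-1*(-4)))*(-30) = ((-8 + 242) + 2*4)*(-30) = (234 + 8)*(-30) = 242*(-30) = -7260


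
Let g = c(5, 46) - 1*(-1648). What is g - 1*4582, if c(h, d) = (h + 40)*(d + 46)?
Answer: 1206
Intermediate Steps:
c(h, d) = (40 + h)*(46 + d)
g = 5788 (g = (1840 + 40*46 + 46*5 + 46*5) - 1*(-1648) = (1840 + 1840 + 230 + 230) + 1648 = 4140 + 1648 = 5788)
g - 1*4582 = 5788 - 1*4582 = 5788 - 4582 = 1206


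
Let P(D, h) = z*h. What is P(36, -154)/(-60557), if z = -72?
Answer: -1584/8651 ≈ -0.18310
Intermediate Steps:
P(D, h) = -72*h
P(36, -154)/(-60557) = -72*(-154)/(-60557) = 11088*(-1/60557) = -1584/8651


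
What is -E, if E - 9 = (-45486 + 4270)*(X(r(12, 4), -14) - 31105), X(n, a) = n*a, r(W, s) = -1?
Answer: -1281446665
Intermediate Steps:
X(n, a) = a*n
E = 1281446665 (E = 9 + (-45486 + 4270)*(-14*(-1) - 31105) = 9 - 41216*(14 - 31105) = 9 - 41216*(-31091) = 9 + 1281446656 = 1281446665)
-E = -1*1281446665 = -1281446665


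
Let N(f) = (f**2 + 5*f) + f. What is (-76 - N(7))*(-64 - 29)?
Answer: 15531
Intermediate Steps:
N(f) = f**2 + 6*f
(-76 - N(7))*(-64 - 29) = (-76 - 7*(6 + 7))*(-64 - 29) = (-76 - 7*13)*(-93) = (-76 - 1*91)*(-93) = (-76 - 91)*(-93) = -167*(-93) = 15531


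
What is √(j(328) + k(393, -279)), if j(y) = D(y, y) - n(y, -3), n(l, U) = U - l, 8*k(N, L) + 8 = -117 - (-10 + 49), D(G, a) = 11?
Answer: √1286/2 ≈ 17.930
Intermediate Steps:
k(N, L) = -41/2 (k(N, L) = -1 + (-117 - (-10 + 49))/8 = -1 + (-117 - 1*39)/8 = -1 + (-117 - 39)/8 = -1 + (⅛)*(-156) = -1 - 39/2 = -41/2)
j(y) = 14 + y (j(y) = 11 - (-3 - y) = 11 + (3 + y) = 14 + y)
√(j(328) + k(393, -279)) = √((14 + 328) - 41/2) = √(342 - 41/2) = √(643/2) = √1286/2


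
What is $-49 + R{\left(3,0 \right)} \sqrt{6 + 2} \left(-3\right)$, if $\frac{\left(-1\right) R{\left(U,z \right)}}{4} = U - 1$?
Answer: $-49 + 48 \sqrt{2} \approx 18.882$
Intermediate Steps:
$R{\left(U,z \right)} = 4 - 4 U$ ($R{\left(U,z \right)} = - 4 \left(U - 1\right) = - 4 \left(-1 + U\right) = 4 - 4 U$)
$-49 + R{\left(3,0 \right)} \sqrt{6 + 2} \left(-3\right) = -49 + \left(4 - 12\right) \sqrt{6 + 2} \left(-3\right) = -49 + \left(4 - 12\right) \sqrt{8} \left(-3\right) = -49 - 8 \cdot 2 \sqrt{2} \left(-3\right) = -49 - 8 \left(- 6 \sqrt{2}\right) = -49 + 48 \sqrt{2}$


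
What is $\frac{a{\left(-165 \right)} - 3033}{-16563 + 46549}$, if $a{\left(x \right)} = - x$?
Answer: $- \frac{1434}{14993} \approx -0.095645$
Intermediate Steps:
$\frac{a{\left(-165 \right)} - 3033}{-16563 + 46549} = \frac{\left(-1\right) \left(-165\right) - 3033}{-16563 + 46549} = \frac{165 - 3033}{29986} = \left(-2868\right) \frac{1}{29986} = - \frac{1434}{14993}$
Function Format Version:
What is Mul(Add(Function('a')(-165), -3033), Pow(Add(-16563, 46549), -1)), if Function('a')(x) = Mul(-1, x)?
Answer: Rational(-1434, 14993) ≈ -0.095645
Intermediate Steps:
Mul(Add(Function('a')(-165), -3033), Pow(Add(-16563, 46549), -1)) = Mul(Add(Mul(-1, -165), -3033), Pow(Add(-16563, 46549), -1)) = Mul(Add(165, -3033), Pow(29986, -1)) = Mul(-2868, Rational(1, 29986)) = Rational(-1434, 14993)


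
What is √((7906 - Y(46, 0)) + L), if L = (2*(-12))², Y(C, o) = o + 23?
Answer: √8459 ≈ 91.973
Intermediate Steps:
Y(C, o) = 23 + o
L = 576 (L = (-24)² = 576)
√((7906 - Y(46, 0)) + L) = √((7906 - (23 + 0)) + 576) = √((7906 - 1*23) + 576) = √((7906 - 23) + 576) = √(7883 + 576) = √8459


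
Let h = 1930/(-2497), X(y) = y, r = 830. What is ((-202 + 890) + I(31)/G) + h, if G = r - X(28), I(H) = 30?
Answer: 688155861/1001297 ≈ 687.26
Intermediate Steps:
G = 802 (G = 830 - 1*28 = 830 - 28 = 802)
h = -1930/2497 (h = 1930*(-1/2497) = -1930/2497 ≈ -0.77293)
((-202 + 890) + I(31)/G) + h = ((-202 + 890) + 30/802) - 1930/2497 = (688 + 30*(1/802)) - 1930/2497 = (688 + 15/401) - 1930/2497 = 275903/401 - 1930/2497 = 688155861/1001297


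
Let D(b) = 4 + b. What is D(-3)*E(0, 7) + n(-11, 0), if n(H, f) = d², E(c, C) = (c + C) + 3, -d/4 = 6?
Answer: 586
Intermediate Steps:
d = -24 (d = -4*6 = -24)
E(c, C) = 3 + C + c (E(c, C) = (C + c) + 3 = 3 + C + c)
n(H, f) = 576 (n(H, f) = (-24)² = 576)
D(-3)*E(0, 7) + n(-11, 0) = (4 - 3)*(3 + 7 + 0) + 576 = 1*10 + 576 = 10 + 576 = 586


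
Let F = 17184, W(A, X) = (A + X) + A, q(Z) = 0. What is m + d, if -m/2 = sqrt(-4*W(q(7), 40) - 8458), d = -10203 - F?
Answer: -27387 - 2*I*sqrt(8618) ≈ -27387.0 - 185.67*I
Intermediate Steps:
W(A, X) = X + 2*A
d = -27387 (d = -10203 - 1*17184 = -10203 - 17184 = -27387)
m = -2*I*sqrt(8618) (m = -2*sqrt(-4*(40 + 2*0) - 8458) = -2*sqrt(-4*(40 + 0) - 8458) = -2*sqrt(-4*40 - 8458) = -2*sqrt(-160 - 8458) = -2*I*sqrt(8618) ≈ -185.67*I)
m + d = -2*I*sqrt(8618) - 27387 = -27387 - 2*I*sqrt(8618)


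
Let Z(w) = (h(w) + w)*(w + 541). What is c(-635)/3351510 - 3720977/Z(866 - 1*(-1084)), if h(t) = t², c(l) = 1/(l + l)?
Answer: -8122072738963/20685938893355700 ≈ -0.00039264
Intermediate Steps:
c(l) = 1/(2*l)
Z(w) = (541 + w)*(w + w²) (Z(w) = (w² + w)*(w + 541) = (w + w²)*(541 + w) = (541 + w)*(w + w²))
c(-635)/3351510 - 3720977/Z(866 - 1*(-1084)) = ((½)/(-635))/3351510 - 3720977*1/((866 - 1*(-1084))*(541 + (866 - 1*(-1084))² + 542*(866 - 1*(-1084)))) = ((½)*(-1/635))*(1/3351510) - 3720977*1/((866 + 1084)*(541 + (866 + 1084)² + 542*(866 + 1084))) = -1/1270*1/3351510 - 3720977*1/(1950*(541 + 1950² + 542*1950)) = -1/4256417700 - 3720977*1/(1950*(541 + 3802500 + 1056900)) = -1/4256417700 - 3720977/(1950*4859941) = -1/4256417700 - 3720977/9476884950 = -1/4256417700 - 3720977*1/9476884950 = -1/4256417700 - 286229/728991150 = -8122072738963/20685938893355700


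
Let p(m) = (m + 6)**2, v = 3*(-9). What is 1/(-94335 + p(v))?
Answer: -1/93894 ≈ -1.0650e-5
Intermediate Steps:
v = -27
p(m) = (6 + m)**2
1/(-94335 + p(v)) = 1/(-94335 + (6 - 27)**2) = 1/(-94335 + (-21)**2) = 1/(-94335 + 441) = 1/(-93894) = -1/93894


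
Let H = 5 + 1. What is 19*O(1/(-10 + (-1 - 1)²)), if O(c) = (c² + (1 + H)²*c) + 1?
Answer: -4883/36 ≈ -135.64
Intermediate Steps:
H = 6
O(c) = 1 + c² + 49*c (O(c) = (c² + (1 + 6)²*c) + 1 = (c² + 7²*c) + 1 = (c² + 49*c) + 1 = 1 + c² + 49*c)
19*O(1/(-10 + (-1 - 1)²)) = 19*(1 + (1/(-10 + (-1 - 1)²))² + 49/(-10 + (-1 - 1)²)) = 19*(1 + (1/(-10 + (-2)²))² + 49/(-10 + (-2)²)) = 19*(1 + (1/(-10 + 4))² + 49/(-10 + 4)) = 19*(1 + (1/(-6))² + 49/(-6)) = 19*(1 + (-⅙)² + 49*(-⅙)) = 19*(1 + 1/36 - 49/6) = 19*(-257/36) = -4883/36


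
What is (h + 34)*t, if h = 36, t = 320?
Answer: 22400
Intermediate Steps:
(h + 34)*t = (36 + 34)*320 = 70*320 = 22400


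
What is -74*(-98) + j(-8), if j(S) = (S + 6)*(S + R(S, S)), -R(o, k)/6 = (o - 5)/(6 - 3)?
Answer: 7216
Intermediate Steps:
R(o, k) = 10 - 2*o (R(o, k) = -6*(o - 5)/(6 - 3) = -6*(-5 + o)/3 = -6*(-5/3 + o/3) = 10 - 2*o)
j(S) = (6 + S)*(10 - S) (j(S) = (S + 6)*(S + (10 - 2*S)) = (6 + S)*(10 - S))
-74*(-98) + j(-8) = -74*(-98) + (60 - 1*(-8)² + 4*(-8)) = 7252 + (60 - 1*64 - 32) = 7252 + (60 - 64 - 32) = 7252 - 36 = 7216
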